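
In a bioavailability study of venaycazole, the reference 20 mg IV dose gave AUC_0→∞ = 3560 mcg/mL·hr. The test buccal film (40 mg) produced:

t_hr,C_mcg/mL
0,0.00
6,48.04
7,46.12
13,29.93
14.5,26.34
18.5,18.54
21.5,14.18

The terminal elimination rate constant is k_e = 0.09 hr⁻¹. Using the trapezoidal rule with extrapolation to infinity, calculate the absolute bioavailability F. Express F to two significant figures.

Trapezoidal AUC_0→21.5 (buccal film):
  [0→6]: (0.00+48.04)/2 × 6 = 144.12
  [6→7]: (48.04+46.12)/2 × 1 = 47.08
  [7→13]: (46.12+29.93)/2 × 6 = 228.15
  [13→14.5]: (29.93+26.34)/2 × 1.5 = 42.2025
  [14.5→18.5]: (26.34+18.54)/2 × 4 = 89.76
  [18.5→21.5]: (18.54+14.18)/2 × 3 = 49.08
  Sum = 600.3925 mcg/mL·hr
Tail: C_last/k_e = 14.18/0.09 = 157.556
AUC_0→∞ (buccal film) = 600.3925 + 157.556 = 757.9485 mcg/mL·hr
F = (AUC_ev/D_ev)/(AUC_iv/D_iv) = (757.9485/40)/(3560/20) = 18.9487/178 = 0.1065

F = 0.11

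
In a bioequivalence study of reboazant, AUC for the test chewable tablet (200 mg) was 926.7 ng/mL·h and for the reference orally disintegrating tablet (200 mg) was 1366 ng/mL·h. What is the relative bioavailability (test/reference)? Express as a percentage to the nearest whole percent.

F_rel = 68%

F_rel = (AUC_test/D_test) / (AUC_ref/D_ref)
      = (926.7/200) / (1366/200)
      = 4.6335 / 6.83 = 0.6784 = 67.84%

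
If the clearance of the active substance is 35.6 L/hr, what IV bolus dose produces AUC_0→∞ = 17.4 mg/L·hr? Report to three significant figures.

Dose = 619 mg

Dose_iv = CL × AUC_0→∞
     = 35.6 × 17.4 = 619.44 mg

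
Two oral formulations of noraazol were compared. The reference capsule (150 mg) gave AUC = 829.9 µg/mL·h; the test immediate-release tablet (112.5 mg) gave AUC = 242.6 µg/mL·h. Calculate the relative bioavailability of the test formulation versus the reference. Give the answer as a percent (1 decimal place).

F_rel = 39.0%

F_rel = (AUC_test/D_test) / (AUC_ref/D_ref)
      = (242.6/112.5) / (829.9/150)
      = 2.15644 / 5.53267 = 0.3898 = 38.98%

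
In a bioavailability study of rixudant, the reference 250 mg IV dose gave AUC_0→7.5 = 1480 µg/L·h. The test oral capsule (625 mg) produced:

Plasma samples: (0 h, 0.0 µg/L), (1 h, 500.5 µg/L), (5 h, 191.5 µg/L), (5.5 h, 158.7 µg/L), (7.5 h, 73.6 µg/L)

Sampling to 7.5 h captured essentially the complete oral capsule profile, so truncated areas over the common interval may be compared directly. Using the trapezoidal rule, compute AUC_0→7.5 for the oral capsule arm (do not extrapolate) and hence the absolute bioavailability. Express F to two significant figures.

F = 0.53

Trapezoidal AUC_0→7.5 (oral capsule):
  [0→1]: (0.0+500.5)/2 × 1 = 250.25
  [1→5]: (500.5+191.5)/2 × 4 = 1384.0
  [5→5.5]: (191.5+158.7)/2 × 0.5 = 87.55
  [5.5→7.5]: (158.7+73.6)/2 × 2 = 232.3
  Sum = 1954.1 µg/L·h
F = (AUC_ev/D_ev)/(AUC_iv/D_iv) = (1954.1/625)/(1480/250) = 3.12656/5.92 = 0.5281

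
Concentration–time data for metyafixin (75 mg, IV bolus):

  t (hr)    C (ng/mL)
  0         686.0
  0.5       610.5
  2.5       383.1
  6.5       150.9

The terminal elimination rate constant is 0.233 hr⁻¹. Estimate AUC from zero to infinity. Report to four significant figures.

Trapezoidal AUC_0→6.5:
  [0→0.5]: (686.0+610.5)/2 × 0.5 = 324.125
  [0.5→2.5]: (610.5+383.1)/2 × 2 = 993.6
  [2.5→6.5]: (383.1+150.9)/2 × 4 = 1068.0
  Sum = 2385.725 ng/mL·hr
Extrapolated tail: C_last / k_e = 150.9 / 0.233 = 647.639
AUC_0→∞ = 2385.725 + 647.639 = 3033.364 ng/mL·hr

AUC = 3033 ng/mL·hr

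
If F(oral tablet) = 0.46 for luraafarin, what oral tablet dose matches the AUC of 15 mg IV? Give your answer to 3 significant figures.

D_oral = 32.6 mg

For equal systemic exposure: F × D_ev = D_iv
D_ev = D_iv / F = 15 / 0.46 = 32.6087 mg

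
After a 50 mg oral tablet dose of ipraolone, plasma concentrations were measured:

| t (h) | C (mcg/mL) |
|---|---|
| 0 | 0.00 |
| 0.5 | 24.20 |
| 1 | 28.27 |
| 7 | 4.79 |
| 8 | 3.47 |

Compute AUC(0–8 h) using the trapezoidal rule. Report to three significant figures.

AUC = 122 mcg/mL·h

Trapezoidal AUC_0→8:
  [0→0.5]: (0.00+24.20)/2 × 0.5 = 6.05
  [0.5→1]: (24.20+28.27)/2 × 0.5 = 13.1175
  [1→7]: (28.27+4.79)/2 × 6 = 99.18
  [7→8]: (4.79+3.47)/2 × 1 = 4.13
  Sum = 122.4775 mcg/mL·h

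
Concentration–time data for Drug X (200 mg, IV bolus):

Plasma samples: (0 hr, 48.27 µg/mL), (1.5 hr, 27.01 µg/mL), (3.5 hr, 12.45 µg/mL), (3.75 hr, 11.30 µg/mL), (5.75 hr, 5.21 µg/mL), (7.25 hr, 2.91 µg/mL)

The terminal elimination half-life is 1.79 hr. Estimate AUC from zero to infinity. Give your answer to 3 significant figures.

AUC = 129 µg/mL·hr

Trapezoidal AUC_0→7.25:
  [0→1.5]: (48.27+27.01)/2 × 1.5 = 56.46
  [1.5→3.5]: (27.01+12.45)/2 × 2 = 39.46
  [3.5→3.75]: (12.45+11.30)/2 × 0.25 = 2.96875
  [3.75→5.75]: (11.30+5.21)/2 × 2 = 16.51
  [5.75→7.25]: (5.21+2.91)/2 × 1.5 = 6.09
  Sum = 121.48875 µg/mL·hr
k_e = ln2 / t½ = 0.693147 / 1.79 = 0.3872 hr^-1
Extrapolated tail: C_last / k_e = 2.91 / 0.3872 = 7.515
AUC_0→∞ = 121.48875 + 7.515 = 129.00375 µg/mL·hr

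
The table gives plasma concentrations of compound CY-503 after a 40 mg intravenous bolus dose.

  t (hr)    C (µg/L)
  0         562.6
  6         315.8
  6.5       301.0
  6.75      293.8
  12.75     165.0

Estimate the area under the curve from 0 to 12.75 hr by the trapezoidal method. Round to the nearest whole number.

Trapezoidal AUC_0→12.75:
  [0→6]: (562.6+315.8)/2 × 6 = 2635.2
  [6→6.5]: (315.8+301.0)/2 × 0.5 = 154.2
  [6.5→6.75]: (301.0+293.8)/2 × 0.25 = 74.35
  [6.75→12.75]: (293.8+165.0)/2 × 6 = 1376.4
  Sum = 4240.15 µg/L·hr

AUC = 4240 µg/L·hr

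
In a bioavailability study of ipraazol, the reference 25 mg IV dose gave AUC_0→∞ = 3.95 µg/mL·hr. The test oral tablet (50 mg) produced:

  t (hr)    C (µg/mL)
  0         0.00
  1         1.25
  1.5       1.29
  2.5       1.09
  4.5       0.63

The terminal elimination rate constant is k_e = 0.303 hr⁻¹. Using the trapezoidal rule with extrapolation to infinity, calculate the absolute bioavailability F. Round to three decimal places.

Trapezoidal AUC_0→4.5 (oral tablet):
  [0→1]: (0.00+1.25)/2 × 1 = 0.625
  [1→1.5]: (1.25+1.29)/2 × 0.5 = 0.635
  [1.5→2.5]: (1.29+1.09)/2 × 1 = 1.19
  [2.5→4.5]: (1.09+0.63)/2 × 2 = 1.72
  Sum = 4.17 µg/mL·hr
Tail: C_last/k_e = 0.63/0.303 = 2.079
AUC_0→∞ (oral tablet) = 4.17 + 2.079 = 6.249 µg/mL·hr
F = (AUC_ev/D_ev)/(AUC_iv/D_iv) = (6.249/50)/(3.95/25) = 0.12498/0.158 = 0.7910

F = 0.791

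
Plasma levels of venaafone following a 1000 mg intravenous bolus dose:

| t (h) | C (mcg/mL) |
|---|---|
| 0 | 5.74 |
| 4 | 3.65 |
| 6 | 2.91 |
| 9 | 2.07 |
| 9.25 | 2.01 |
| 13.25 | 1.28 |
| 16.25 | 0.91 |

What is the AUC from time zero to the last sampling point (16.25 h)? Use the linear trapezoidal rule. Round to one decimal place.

Trapezoidal AUC_0→16.25:
  [0→4]: (5.74+3.65)/2 × 4 = 18.78
  [4→6]: (3.65+2.91)/2 × 2 = 6.56
  [6→9]: (2.91+2.07)/2 × 3 = 7.47
  [9→9.25]: (2.07+2.01)/2 × 0.25 = 0.51
  [9.25→13.25]: (2.01+1.28)/2 × 4 = 6.58
  [13.25→16.25]: (1.28+0.91)/2 × 3 = 3.285
  Sum = 43.185 mcg/mL·h

AUC = 43.2 mcg/mL·h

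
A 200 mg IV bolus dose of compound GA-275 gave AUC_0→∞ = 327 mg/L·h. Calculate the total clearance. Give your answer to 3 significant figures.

CL = Dose_iv / AUC_0→∞
   = 200 / 327 = 0.611621 L/h

CL = 0.612 L/h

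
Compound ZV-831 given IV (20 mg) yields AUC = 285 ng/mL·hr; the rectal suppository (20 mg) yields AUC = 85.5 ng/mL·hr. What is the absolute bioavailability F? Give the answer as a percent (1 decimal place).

F = 30.0%

F = (AUC_ev / D_ev) / (AUC_iv / D_iv)
  = (85.5/20) / (285/20)
  = 4.275 / 14.25 = 0.3000
  = 30.00%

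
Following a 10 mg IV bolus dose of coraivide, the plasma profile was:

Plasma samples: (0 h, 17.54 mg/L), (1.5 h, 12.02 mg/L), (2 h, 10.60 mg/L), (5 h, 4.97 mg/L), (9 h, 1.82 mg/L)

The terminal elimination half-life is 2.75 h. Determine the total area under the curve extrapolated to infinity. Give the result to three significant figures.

Trapezoidal AUC_0→9:
  [0→1.5]: (17.54+12.02)/2 × 1.5 = 22.17
  [1.5→2]: (12.02+10.60)/2 × 0.5 = 5.655
  [2→5]: (10.60+4.97)/2 × 3 = 23.355
  [5→9]: (4.97+1.82)/2 × 4 = 13.58
  Sum = 64.76 mg/L·h
k_e = ln2 / t½ = 0.693147 / 2.75 = 0.2521 h^-1
Extrapolated tail: C_last / k_e = 1.82 / 0.2521 = 7.219
AUC_0→∞ = 64.76 + 7.219 = 71.979 mg/L·h

AUC = 72.0 mg/L·h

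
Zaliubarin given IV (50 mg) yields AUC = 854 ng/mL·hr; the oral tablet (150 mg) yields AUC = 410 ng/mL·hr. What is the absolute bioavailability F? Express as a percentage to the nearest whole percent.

F = 16%

F = (AUC_ev / D_ev) / (AUC_iv / D_iv)
  = (410/150) / (854/50)
  = 2.73333 / 17.08 = 0.1600
  = 16.00%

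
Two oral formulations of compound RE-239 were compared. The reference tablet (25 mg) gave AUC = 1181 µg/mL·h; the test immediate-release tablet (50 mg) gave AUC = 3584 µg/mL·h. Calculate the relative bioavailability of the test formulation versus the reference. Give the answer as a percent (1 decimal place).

F_rel = (AUC_test/D_test) / (AUC_ref/D_ref)
      = (3584/50) / (1181/25)
      = 71.68 / 47.24 = 1.5174 = 151.74%

F_rel = 151.7%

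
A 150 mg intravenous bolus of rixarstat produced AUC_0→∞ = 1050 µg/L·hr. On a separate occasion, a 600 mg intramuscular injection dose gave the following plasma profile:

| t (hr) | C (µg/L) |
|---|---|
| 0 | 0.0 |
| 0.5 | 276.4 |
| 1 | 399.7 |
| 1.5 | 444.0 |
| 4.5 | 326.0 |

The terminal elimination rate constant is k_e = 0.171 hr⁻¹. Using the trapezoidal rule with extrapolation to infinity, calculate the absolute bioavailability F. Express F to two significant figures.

Trapezoidal AUC_0→4.5 (intramuscular injection):
  [0→0.5]: (0.0+276.4)/2 × 0.5 = 69.1
  [0.5→1]: (276.4+399.7)/2 × 0.5 = 169.025
  [1→1.5]: (399.7+444.0)/2 × 0.5 = 210.925
  [1.5→4.5]: (444.0+326.0)/2 × 3 = 1155.0
  Sum = 1604.05 µg/L·hr
Tail: C_last/k_e = 326.0/0.171 = 1906.433
AUC_0→∞ (intramuscular injection) = 1604.05 + 1906.433 = 3510.483 µg/L·hr
F = (AUC_ev/D_ev)/(AUC_iv/D_iv) = (3510.483/600)/(1050/150) = 5.850805/7 = 0.8358

F = 0.84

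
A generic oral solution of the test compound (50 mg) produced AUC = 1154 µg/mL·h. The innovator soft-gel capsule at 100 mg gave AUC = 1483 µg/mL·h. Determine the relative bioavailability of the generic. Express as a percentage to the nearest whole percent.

F_rel = (AUC_test/D_test) / (AUC_ref/D_ref)
      = (1154/50) / (1483/100)
      = 23.08 / 14.83 = 1.5563 = 155.63%

F_rel = 156%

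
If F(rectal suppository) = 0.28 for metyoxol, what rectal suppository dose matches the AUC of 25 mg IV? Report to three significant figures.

For equal systemic exposure: F × D_ev = D_iv
D_ev = D_iv / F = 25 / 0.28 = 89.2857 mg

D_rectal = 89.3 mg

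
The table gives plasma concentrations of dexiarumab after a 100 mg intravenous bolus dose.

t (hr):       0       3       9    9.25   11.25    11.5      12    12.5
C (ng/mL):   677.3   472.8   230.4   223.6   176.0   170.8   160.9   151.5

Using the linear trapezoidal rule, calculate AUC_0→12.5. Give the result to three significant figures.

AUC = 4500 ng/mL·hr

Trapezoidal AUC_0→12.5:
  [0→3]: (677.3+472.8)/2 × 3 = 1725.15
  [3→9]: (472.8+230.4)/2 × 6 = 2109.6
  [9→9.25]: (230.4+223.6)/2 × 0.25 = 56.75
  [9.25→11.25]: (223.6+176.0)/2 × 2 = 399.6
  [11.25→11.5]: (176.0+170.8)/2 × 0.25 = 43.35
  [11.5→12]: (170.8+160.9)/2 × 0.5 = 82.925
  [12→12.5]: (160.9+151.5)/2 × 0.5 = 78.1
  Sum = 4495.475 ng/mL·hr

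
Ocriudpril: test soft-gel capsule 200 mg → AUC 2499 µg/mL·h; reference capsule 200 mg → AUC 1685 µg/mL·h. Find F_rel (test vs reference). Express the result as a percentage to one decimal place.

F_rel = 148.3%

F_rel = (AUC_test/D_test) / (AUC_ref/D_ref)
      = (2499/200) / (1685/200)
      = 12.495 / 8.425 = 1.4831 = 148.31%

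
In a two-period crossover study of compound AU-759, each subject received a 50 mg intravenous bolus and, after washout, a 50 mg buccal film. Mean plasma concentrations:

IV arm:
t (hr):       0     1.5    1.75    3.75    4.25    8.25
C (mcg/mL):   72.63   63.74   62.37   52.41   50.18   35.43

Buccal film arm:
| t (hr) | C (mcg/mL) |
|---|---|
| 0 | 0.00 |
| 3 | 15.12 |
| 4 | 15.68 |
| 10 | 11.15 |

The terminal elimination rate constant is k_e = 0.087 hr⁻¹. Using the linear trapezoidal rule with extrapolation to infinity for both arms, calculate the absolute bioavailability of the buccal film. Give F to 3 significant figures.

F = 0.295

Trapezoidal AUC_0→8.25 (IV):
  [0→1.5]: (72.63+63.74)/2 × 1.5 = 102.2775
  [1.5→1.75]: (63.74+62.37)/2 × 0.25 = 15.76375
  [1.75→3.75]: (62.37+52.41)/2 × 2 = 114.78
  [3.75→4.25]: (52.41+50.18)/2 × 0.5 = 25.6475
  [4.25→8.25]: (50.18+35.43)/2 × 4 = 171.22
  Sum = 429.68875 mcg/mL·hr
IV tail: 35.43/0.087 = 407.241; AUC_iv,0→∞ = 429.68875 + 407.241 = 836.92975 mcg/mL·hr
Trapezoidal AUC_0→10 (buccal film):
  [0→3]: (0.00+15.12)/2 × 3 = 22.68
  [3→4]: (15.12+15.68)/2 × 1 = 15.4
  [4→10]: (15.68+11.15)/2 × 6 = 80.49
  Sum = 118.57 mcg/mL·hr
buccal film tail: 11.15/0.087 = 128.161; AUC_ev,0→∞ = 118.57 + 128.161 = 246.731 mcg/mL·hr
F = (AUC_ev/D_ev)/(AUC_iv/D_iv) = (246.731/50)/(836.92975/50) = 4.93462/16.738595 = 0.2948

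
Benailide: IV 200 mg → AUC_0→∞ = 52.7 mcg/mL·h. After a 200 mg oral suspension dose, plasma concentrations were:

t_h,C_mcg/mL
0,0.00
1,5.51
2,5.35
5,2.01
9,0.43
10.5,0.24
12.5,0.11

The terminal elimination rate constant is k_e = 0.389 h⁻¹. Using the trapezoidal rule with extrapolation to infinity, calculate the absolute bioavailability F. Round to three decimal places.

F = 0.479

Trapezoidal AUC_0→12.5 (oral suspension):
  [0→1]: (0.00+5.51)/2 × 1 = 2.755
  [1→2]: (5.51+5.35)/2 × 1 = 5.43
  [2→5]: (5.35+2.01)/2 × 3 = 11.04
  [5→9]: (2.01+0.43)/2 × 4 = 4.88
  [9→10.5]: (0.43+0.24)/2 × 1.5 = 0.5025
  [10.5→12.5]: (0.24+0.11)/2 × 2 = 0.35
  Sum = 24.9575 mcg/mL·h
Tail: C_last/k_e = 0.11/0.389 = 0.283
AUC_0→∞ (oral suspension) = 24.9575 + 0.283 = 25.2405 mcg/mL·h
F = (AUC_ev/D_ev)/(AUC_iv/D_iv) = (25.2405/200)/(52.7/200) = 0.1262025/0.2635 = 0.4789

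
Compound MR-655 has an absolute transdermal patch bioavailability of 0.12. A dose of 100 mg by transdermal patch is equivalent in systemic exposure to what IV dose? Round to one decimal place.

Systemic exposure from an extravascular dose = F × D_ev, so the equivalent IV dose is F × D_ev.
D_iv = F × D_ev = 0.12 × 100 = 12 mg

D_iv = 12.0 mg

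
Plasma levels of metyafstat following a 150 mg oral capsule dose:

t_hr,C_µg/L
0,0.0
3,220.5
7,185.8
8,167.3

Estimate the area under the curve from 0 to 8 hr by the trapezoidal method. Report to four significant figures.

AUC = 1320 µg/L·hr

Trapezoidal AUC_0→8:
  [0→3]: (0.0+220.5)/2 × 3 = 330.75
  [3→7]: (220.5+185.8)/2 × 4 = 812.6
  [7→8]: (185.8+167.3)/2 × 1 = 176.55
  Sum = 1319.9 µg/L·hr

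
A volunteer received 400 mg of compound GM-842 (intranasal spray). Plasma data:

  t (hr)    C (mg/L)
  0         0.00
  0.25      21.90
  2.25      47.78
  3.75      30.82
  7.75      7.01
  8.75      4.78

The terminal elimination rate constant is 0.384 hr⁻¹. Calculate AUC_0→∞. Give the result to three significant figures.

Trapezoidal AUC_0→8.75:
  [0→0.25]: (0.00+21.90)/2 × 0.25 = 2.7375
  [0.25→2.25]: (21.90+47.78)/2 × 2 = 69.68
  [2.25→3.75]: (47.78+30.82)/2 × 1.5 = 58.95
  [3.75→7.75]: (30.82+7.01)/2 × 4 = 75.66
  [7.75→8.75]: (7.01+4.78)/2 × 1 = 5.895
  Sum = 212.9225 mg/L·hr
Extrapolated tail: C_last / k_e = 4.78 / 0.384 = 12.448
AUC_0→∞ = 212.9225 + 12.448 = 225.3705 mg/L·hr

AUC = 225 mg/L·hr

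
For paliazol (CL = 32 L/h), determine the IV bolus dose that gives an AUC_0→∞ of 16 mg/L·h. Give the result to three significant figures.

Dose = 512 mg

Dose_iv = CL × AUC_0→∞
     = 32 × 16 = 512 mg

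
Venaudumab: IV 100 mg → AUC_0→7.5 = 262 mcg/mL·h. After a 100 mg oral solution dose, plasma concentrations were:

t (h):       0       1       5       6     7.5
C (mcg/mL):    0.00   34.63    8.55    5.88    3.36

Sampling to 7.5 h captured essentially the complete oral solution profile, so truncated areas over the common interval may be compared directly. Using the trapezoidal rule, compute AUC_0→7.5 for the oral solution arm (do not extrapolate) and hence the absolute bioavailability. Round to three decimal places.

Trapezoidal AUC_0→7.5 (oral solution):
  [0→1]: (0.00+34.63)/2 × 1 = 17.315
  [1→5]: (34.63+8.55)/2 × 4 = 86.36
  [5→6]: (8.55+5.88)/2 × 1 = 7.215
  [6→7.5]: (5.88+3.36)/2 × 1.5 = 6.93
  Sum = 117.82 mcg/mL·h
F = (AUC_ev/D_ev)/(AUC_iv/D_iv) = (117.82/100)/(262/100) = 1.1782/2.62 = 0.4497

F = 0.450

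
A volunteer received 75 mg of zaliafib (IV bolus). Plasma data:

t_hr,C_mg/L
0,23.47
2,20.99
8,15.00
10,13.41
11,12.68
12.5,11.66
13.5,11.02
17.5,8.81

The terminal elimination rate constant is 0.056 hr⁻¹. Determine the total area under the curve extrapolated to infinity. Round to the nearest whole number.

Trapezoidal AUC_0→17.5:
  [0→2]: (23.47+20.99)/2 × 2 = 44.46
  [2→8]: (20.99+15.00)/2 × 6 = 107.97
  [8→10]: (15.00+13.41)/2 × 2 = 28.41
  [10→11]: (13.41+12.68)/2 × 1 = 13.045
  [11→12.5]: (12.68+11.66)/2 × 1.5 = 18.255
  [12.5→13.5]: (11.66+11.02)/2 × 1 = 11.34
  [13.5→17.5]: (11.02+8.81)/2 × 4 = 39.66
  Sum = 263.14 mg/L·hr
Extrapolated tail: C_last / k_e = 8.81 / 0.056 = 157.321
AUC_0→∞ = 263.14 + 157.321 = 420.461 mg/L·hr

AUC = 420 mg/L·hr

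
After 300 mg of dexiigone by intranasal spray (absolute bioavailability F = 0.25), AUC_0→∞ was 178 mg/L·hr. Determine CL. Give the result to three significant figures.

CL = F × Dose / AUC_0→∞
   = 0.25 × 300 / 178 = 0.421348 L/hr

CL = 0.421 L/hr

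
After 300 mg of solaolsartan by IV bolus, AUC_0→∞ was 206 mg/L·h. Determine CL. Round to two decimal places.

CL = Dose_iv / AUC_0→∞
   = 300 / 206 = 1.45631 L/h

CL = 1.46 L/h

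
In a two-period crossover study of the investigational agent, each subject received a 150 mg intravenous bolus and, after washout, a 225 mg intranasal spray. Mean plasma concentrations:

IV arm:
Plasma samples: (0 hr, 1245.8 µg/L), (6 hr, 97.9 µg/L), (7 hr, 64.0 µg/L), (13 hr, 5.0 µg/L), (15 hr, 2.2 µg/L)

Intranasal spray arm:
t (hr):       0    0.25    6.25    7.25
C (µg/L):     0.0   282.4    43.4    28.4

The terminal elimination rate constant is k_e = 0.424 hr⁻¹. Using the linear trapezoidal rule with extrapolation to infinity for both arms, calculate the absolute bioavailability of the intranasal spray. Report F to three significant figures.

Trapezoidal AUC_0→15 (IV):
  [0→6]: (1245.8+97.9)/2 × 6 = 4031.1
  [6→7]: (97.9+64.0)/2 × 1 = 80.95
  [7→13]: (64.0+5.0)/2 × 6 = 207.0
  [13→15]: (5.0+2.2)/2 × 2 = 7.2
  Sum = 4326.25 µg/L·hr
IV tail: 2.2/0.424 = 5.189; AUC_iv,0→∞ = 4326.25 + 5.189 = 4331.439 µg/L·hr
Trapezoidal AUC_0→7.25 (intranasal spray):
  [0→0.25]: (0.0+282.4)/2 × 0.25 = 35.3
  [0.25→6.25]: (282.4+43.4)/2 × 6 = 977.4
  [6.25→7.25]: (43.4+28.4)/2 × 1 = 35.9
  Sum = 1048.6 µg/L·hr
intranasal spray tail: 28.4/0.424 = 66.981; AUC_ev,0→∞ = 1048.6 + 66.981 = 1115.581 µg/L·hr
F = (AUC_ev/D_ev)/(AUC_iv/D_iv) = (1115.581/225)/(4331.439/150) = 4.95814/28.87626 = 0.1717

F = 0.172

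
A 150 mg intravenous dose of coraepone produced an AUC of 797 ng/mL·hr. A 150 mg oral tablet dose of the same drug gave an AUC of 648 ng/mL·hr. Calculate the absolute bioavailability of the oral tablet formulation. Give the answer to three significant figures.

F = (AUC_ev / D_ev) / (AUC_iv / D_iv)
  = (648/150) / (797/150)
  = 4.32 / 5.31333 = 0.8130

F = 0.813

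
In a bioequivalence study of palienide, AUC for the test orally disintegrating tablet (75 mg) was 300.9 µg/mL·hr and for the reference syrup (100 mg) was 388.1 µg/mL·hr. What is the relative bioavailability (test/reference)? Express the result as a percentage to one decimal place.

F_rel = 103.4%

F_rel = (AUC_test/D_test) / (AUC_ref/D_ref)
      = (300.9/75) / (388.1/100)
      = 4.012 / 3.881 = 1.0338 = 103.38%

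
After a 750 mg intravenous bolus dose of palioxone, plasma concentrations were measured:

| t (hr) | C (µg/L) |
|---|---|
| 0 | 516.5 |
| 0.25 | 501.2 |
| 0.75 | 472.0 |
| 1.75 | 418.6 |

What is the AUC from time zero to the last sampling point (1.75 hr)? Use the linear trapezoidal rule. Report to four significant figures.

Trapezoidal AUC_0→1.75:
  [0→0.25]: (516.5+501.2)/2 × 0.25 = 127.2125
  [0.25→0.75]: (501.2+472.0)/2 × 0.5 = 243.3
  [0.75→1.75]: (472.0+418.6)/2 × 1 = 445.3
  Sum = 815.8125 µg/L·hr

AUC = 815.8 µg/L·hr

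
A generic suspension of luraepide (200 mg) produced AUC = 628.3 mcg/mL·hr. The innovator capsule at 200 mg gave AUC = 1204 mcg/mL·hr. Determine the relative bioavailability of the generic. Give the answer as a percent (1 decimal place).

F_rel = 52.2%

F_rel = (AUC_test/D_test) / (AUC_ref/D_ref)
      = (628.3/200) / (1204/200)
      = 3.1415 / 6.02 = 0.5218 = 52.18%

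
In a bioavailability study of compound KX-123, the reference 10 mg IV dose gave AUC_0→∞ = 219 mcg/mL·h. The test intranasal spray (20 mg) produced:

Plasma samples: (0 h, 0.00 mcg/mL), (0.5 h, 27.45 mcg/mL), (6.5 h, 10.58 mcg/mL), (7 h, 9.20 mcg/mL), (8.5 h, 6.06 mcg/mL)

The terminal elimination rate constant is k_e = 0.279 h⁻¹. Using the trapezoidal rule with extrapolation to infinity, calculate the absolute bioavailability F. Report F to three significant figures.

Trapezoidal AUC_0→8.5 (intranasal spray):
  [0→0.5]: (0.00+27.45)/2 × 0.5 = 6.8625
  [0.5→6.5]: (27.45+10.58)/2 × 6 = 114.09
  [6.5→7]: (10.58+9.20)/2 × 0.5 = 4.945
  [7→8.5]: (9.20+6.06)/2 × 1.5 = 11.445
  Sum = 137.3425 mcg/mL·h
Tail: C_last/k_e = 6.06/0.279 = 21.720
AUC_0→∞ (intranasal spray) = 137.3425 + 21.720 = 159.0625 mcg/mL·h
F = (AUC_ev/D_ev)/(AUC_iv/D_iv) = (159.0625/20)/(219/10) = 7.953125/21.9 = 0.3632

F = 0.363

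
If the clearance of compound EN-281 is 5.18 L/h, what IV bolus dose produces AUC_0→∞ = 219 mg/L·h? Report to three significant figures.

Dose_iv = CL × AUC_0→∞
     = 5.18 × 219 = 1134.42 mg

Dose = 1130 mg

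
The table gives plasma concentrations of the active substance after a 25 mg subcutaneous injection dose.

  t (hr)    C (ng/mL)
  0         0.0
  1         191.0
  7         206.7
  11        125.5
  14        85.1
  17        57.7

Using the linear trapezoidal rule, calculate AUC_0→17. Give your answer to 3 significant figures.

Trapezoidal AUC_0→17:
  [0→1]: (0.0+191.0)/2 × 1 = 95.5
  [1→7]: (191.0+206.7)/2 × 6 = 1193.1
  [7→11]: (206.7+125.5)/2 × 4 = 664.4
  [11→14]: (125.5+85.1)/2 × 3 = 315.9
  [14→17]: (85.1+57.7)/2 × 3 = 214.2
  Sum = 2483.1 ng/mL·hr

AUC = 2480 ng/mL·hr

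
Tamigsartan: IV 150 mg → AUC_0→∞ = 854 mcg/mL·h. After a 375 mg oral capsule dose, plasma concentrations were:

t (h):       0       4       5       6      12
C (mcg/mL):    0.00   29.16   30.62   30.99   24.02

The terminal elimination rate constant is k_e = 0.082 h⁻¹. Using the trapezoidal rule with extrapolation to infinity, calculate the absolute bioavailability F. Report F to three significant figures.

F = 0.270

Trapezoidal AUC_0→12 (oral capsule):
  [0→4]: (0.00+29.16)/2 × 4 = 58.32
  [4→5]: (29.16+30.62)/2 × 1 = 29.89
  [5→6]: (30.62+30.99)/2 × 1 = 30.805
  [6→12]: (30.99+24.02)/2 × 6 = 165.03
  Sum = 284.045 mcg/mL·h
Tail: C_last/k_e = 24.02/0.082 = 292.927
AUC_0→∞ (oral capsule) = 284.045 + 292.927 = 576.972 mcg/mL·h
F = (AUC_ev/D_ev)/(AUC_iv/D_iv) = (576.972/375)/(854/150) = 1.538592/5.69333 = 0.2702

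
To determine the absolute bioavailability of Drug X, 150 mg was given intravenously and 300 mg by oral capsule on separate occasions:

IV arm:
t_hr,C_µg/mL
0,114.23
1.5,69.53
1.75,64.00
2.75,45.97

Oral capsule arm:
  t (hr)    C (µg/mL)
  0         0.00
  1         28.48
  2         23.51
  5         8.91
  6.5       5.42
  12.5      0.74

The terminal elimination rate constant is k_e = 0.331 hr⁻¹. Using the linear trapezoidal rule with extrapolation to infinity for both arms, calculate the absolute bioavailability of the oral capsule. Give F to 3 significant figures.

Trapezoidal AUC_0→2.75 (IV):
  [0→1.5]: (114.23+69.53)/2 × 1.5 = 137.82
  [1.5→1.75]: (69.53+64.00)/2 × 0.25 = 16.69125
  [1.75→2.75]: (64.00+45.97)/2 × 1 = 54.985
  Sum = 209.49625 µg/mL·hr
IV tail: 45.97/0.331 = 138.882; AUC_iv,0→∞ = 209.49625 + 138.882 = 348.37825 µg/mL·hr
Trapezoidal AUC_0→12.5 (oral capsule):
  [0→1]: (0.00+28.48)/2 × 1 = 14.24
  [1→2]: (28.48+23.51)/2 × 1 = 25.995
  [2→5]: (23.51+8.91)/2 × 3 = 48.63
  [5→6.5]: (8.91+5.42)/2 × 1.5 = 10.7475
  [6.5→12.5]: (5.42+0.74)/2 × 6 = 18.48
  Sum = 118.0925 µg/mL·hr
oral capsule tail: 0.74/0.331 = 2.236; AUC_ev,0→∞ = 118.0925 + 2.236 = 120.3285 µg/mL·hr
F = (AUC_ev/D_ev)/(AUC_iv/D_iv) = (120.3285/300)/(348.37825/150) = 0.401095/2.32252 = 0.1727

F = 0.173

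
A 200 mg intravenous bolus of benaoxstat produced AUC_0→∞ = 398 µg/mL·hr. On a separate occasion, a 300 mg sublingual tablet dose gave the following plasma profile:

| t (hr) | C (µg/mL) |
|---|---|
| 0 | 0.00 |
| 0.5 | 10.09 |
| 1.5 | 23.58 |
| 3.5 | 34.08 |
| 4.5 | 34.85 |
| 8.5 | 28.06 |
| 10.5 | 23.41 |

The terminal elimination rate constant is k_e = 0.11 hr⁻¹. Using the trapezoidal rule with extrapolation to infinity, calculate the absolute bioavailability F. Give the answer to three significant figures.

F = 0.840

Trapezoidal AUC_0→10.5 (sublingual tablet):
  [0→0.5]: (0.00+10.09)/2 × 0.5 = 2.5225
  [0.5→1.5]: (10.09+23.58)/2 × 1 = 16.835
  [1.5→3.5]: (23.58+34.08)/2 × 2 = 57.66
  [3.5→4.5]: (34.08+34.85)/2 × 1 = 34.465
  [4.5→8.5]: (34.85+28.06)/2 × 4 = 125.82
  [8.5→10.5]: (28.06+23.41)/2 × 2 = 51.47
  Sum = 288.7725 µg/mL·hr
Tail: C_last/k_e = 23.41/0.11 = 212.818
AUC_0→∞ (sublingual tablet) = 288.7725 + 212.818 = 501.5905 µg/mL·hr
F = (AUC_ev/D_ev)/(AUC_iv/D_iv) = (501.5905/300)/(398/200) = 1.67197/1.99 = 0.8402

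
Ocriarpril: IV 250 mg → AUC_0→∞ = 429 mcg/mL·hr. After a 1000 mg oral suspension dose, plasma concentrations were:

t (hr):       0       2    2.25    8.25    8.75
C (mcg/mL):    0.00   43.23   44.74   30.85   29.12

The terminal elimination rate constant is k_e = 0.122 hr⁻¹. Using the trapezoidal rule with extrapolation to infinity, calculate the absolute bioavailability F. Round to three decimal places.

F = 0.312

Trapezoidal AUC_0→8.75 (oral suspension):
  [0→2]: (0.00+43.23)/2 × 2 = 43.23
  [2→2.25]: (43.23+44.74)/2 × 0.25 = 10.99625
  [2.25→8.25]: (44.74+30.85)/2 × 6 = 226.77
  [8.25→8.75]: (30.85+29.12)/2 × 0.5 = 14.9925
  Sum = 295.98875 mcg/mL·hr
Tail: C_last/k_e = 29.12/0.122 = 238.689
AUC_0→∞ (oral suspension) = 295.98875 + 238.689 = 534.67775 mcg/mL·hr
F = (AUC_ev/D_ev)/(AUC_iv/D_iv) = (534.67775/1000)/(429/250) = 0.53467775/1.716 = 0.3116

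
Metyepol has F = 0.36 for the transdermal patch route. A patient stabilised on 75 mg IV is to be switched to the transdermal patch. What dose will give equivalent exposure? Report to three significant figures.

For equal systemic exposure: F × D_ev = D_iv
D_ev = D_iv / F = 75 / 0.36 = 208.333 mg

D_transdermal = 208 mg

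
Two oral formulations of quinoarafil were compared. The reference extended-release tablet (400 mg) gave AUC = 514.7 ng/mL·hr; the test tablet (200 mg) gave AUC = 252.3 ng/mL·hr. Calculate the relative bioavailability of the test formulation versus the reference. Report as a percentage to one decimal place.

F_rel = 98.0%

F_rel = (AUC_test/D_test) / (AUC_ref/D_ref)
      = (252.3/200) / (514.7/400)
      = 1.2615 / 1.28675 = 0.9804 = 98.04%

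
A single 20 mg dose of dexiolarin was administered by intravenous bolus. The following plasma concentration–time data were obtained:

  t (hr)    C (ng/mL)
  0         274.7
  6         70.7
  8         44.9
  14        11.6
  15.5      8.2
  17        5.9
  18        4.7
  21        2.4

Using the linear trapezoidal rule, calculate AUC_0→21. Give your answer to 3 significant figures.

AUC = 1360 ng/mL·hr

Trapezoidal AUC_0→21:
  [0→6]: (274.7+70.7)/2 × 6 = 1036.2
  [6→8]: (70.7+44.9)/2 × 2 = 115.6
  [8→14]: (44.9+11.6)/2 × 6 = 169.5
  [14→15.5]: (11.6+8.2)/2 × 1.5 = 14.85
  [15.5→17]: (8.2+5.9)/2 × 1.5 = 10.575
  [17→18]: (5.9+4.7)/2 × 1 = 5.3
  [18→21]: (4.7+2.4)/2 × 3 = 10.65
  Sum = 1362.675 ng/mL·hr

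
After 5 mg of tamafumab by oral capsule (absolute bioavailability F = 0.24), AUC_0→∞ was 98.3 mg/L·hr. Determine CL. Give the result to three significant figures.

CL = F × Dose / AUC_0→∞
   = 0.24 × 5 / 98.3 = 0.0122075 L/hr

CL = 0.0122 L/hr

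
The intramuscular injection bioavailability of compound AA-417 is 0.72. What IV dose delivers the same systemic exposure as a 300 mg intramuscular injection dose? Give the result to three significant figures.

D_iv = 216 mg

Systemic exposure from an extravascular dose = F × D_ev, so the equivalent IV dose is F × D_ev.
D_iv = F × D_ev = 0.72 × 300 = 216 mg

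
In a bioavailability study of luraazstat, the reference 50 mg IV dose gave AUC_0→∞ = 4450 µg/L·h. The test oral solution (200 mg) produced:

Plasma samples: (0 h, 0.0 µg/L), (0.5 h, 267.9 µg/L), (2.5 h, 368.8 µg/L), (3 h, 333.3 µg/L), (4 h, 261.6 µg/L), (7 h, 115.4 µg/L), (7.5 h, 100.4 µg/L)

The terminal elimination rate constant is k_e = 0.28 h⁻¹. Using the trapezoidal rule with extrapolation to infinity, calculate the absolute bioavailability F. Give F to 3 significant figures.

Trapezoidal AUC_0→7.5 (oral solution):
  [0→0.5]: (0.0+267.9)/2 × 0.5 = 66.975
  [0.5→2.5]: (267.9+368.8)/2 × 2 = 636.7
  [2.5→3]: (368.8+333.3)/2 × 0.5 = 175.525
  [3→4]: (333.3+261.6)/2 × 1 = 297.45
  [4→7]: (261.6+115.4)/2 × 3 = 565.5
  [7→7.5]: (115.4+100.4)/2 × 0.5 = 53.95
  Sum = 1796.1 µg/L·h
Tail: C_last/k_e = 100.4/0.28 = 358.571
AUC_0→∞ (oral solution) = 1796.1 + 358.571 = 2154.671 µg/L·h
F = (AUC_ev/D_ev)/(AUC_iv/D_iv) = (2154.671/200)/(4450/50) = 10.773355/89 = 0.1210

F = 0.121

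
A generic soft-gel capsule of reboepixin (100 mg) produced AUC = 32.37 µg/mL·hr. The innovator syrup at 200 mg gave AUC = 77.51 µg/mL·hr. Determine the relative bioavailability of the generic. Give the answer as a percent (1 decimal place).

F_rel = (AUC_test/D_test) / (AUC_ref/D_ref)
      = (32.37/100) / (77.51/200)
      = 0.3237 / 0.38755 = 0.8352 = 83.52%

F_rel = 83.5%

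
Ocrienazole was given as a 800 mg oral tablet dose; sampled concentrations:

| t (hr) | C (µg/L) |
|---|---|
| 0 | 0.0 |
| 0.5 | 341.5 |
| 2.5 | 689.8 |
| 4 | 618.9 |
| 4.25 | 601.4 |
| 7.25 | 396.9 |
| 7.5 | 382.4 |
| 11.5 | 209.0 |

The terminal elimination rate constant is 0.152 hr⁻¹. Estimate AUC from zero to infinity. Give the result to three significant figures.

AUC = 6400 µg/L·hr

Trapezoidal AUC_0→11.5:
  [0→0.5]: (0.0+341.5)/2 × 0.5 = 85.375
  [0.5→2.5]: (341.5+689.8)/2 × 2 = 1031.3
  [2.5→4]: (689.8+618.9)/2 × 1.5 = 981.525
  [4→4.25]: (618.9+601.4)/2 × 0.25 = 152.5375
  [4.25→7.25]: (601.4+396.9)/2 × 3 = 1497.45
  [7.25→7.5]: (396.9+382.4)/2 × 0.25 = 97.4125
  [7.5→11.5]: (382.4+209.0)/2 × 4 = 1182.8
  Sum = 5028.4 µg/L·hr
Extrapolated tail: C_last / k_e = 209.0 / 0.152 = 1375.000
AUC_0→∞ = 5028.4 + 1375.000 = 6403.4 µg/L·hr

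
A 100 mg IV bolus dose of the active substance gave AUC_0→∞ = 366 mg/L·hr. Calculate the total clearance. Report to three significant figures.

CL = 0.273 L/hr

CL = Dose_iv / AUC_0→∞
   = 100 / 366 = 0.273224 L/hr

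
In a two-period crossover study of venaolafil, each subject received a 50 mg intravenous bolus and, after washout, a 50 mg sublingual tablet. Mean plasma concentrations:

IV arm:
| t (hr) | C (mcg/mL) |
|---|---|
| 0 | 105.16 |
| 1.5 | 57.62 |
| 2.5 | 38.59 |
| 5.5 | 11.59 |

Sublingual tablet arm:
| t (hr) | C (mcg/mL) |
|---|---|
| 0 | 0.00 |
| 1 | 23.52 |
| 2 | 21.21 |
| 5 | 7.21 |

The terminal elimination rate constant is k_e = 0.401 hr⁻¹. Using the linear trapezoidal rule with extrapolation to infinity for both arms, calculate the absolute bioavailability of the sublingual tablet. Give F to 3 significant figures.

F = 0.345

Trapezoidal AUC_0→5.5 (IV):
  [0→1.5]: (105.16+57.62)/2 × 1.5 = 122.085
  [1.5→2.5]: (57.62+38.59)/2 × 1 = 48.105
  [2.5→5.5]: (38.59+11.59)/2 × 3 = 75.27
  Sum = 245.46 mcg/mL·hr
IV tail: 11.59/0.401 = 28.903; AUC_iv,0→∞ = 245.46 + 28.903 = 274.363 mcg/mL·hr
Trapezoidal AUC_0→5 (sublingual tablet):
  [0→1]: (0.00+23.52)/2 × 1 = 11.76
  [1→2]: (23.52+21.21)/2 × 1 = 22.365
  [2→5]: (21.21+7.21)/2 × 3 = 42.63
  Sum = 76.755 mcg/mL·hr
sublingual tablet tail: 7.21/0.401 = 17.980; AUC_ev,0→∞ = 76.755 + 17.980 = 94.735 mcg/mL·hr
F = (AUC_ev/D_ev)/(AUC_iv/D_iv) = (94.735/50)/(274.363/50) = 1.8947/5.48726 = 0.3453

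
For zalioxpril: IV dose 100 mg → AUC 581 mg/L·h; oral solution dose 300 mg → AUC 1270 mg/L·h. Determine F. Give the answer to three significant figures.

F = 0.729

F = (AUC_ev / D_ev) / (AUC_iv / D_iv)
  = (1270/300) / (581/100)
  = 4.23333 / 5.81 = 0.7286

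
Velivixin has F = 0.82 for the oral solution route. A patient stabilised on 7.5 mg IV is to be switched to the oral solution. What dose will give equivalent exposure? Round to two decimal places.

D_oral = 9.15 mg

For equal systemic exposure: F × D_ev = D_iv
D_ev = D_iv / F = 7.5 / 0.82 = 9.14634 mg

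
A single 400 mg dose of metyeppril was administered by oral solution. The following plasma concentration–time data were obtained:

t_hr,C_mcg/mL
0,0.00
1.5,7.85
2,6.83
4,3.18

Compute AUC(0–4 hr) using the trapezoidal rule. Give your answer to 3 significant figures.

AUC = 19.6 mcg/mL·hr

Trapezoidal AUC_0→4:
  [0→1.5]: (0.00+7.85)/2 × 1.5 = 5.8875
  [1.5→2]: (7.85+6.83)/2 × 0.5 = 3.67
  [2→4]: (6.83+3.18)/2 × 2 = 10.01
  Sum = 19.5675 mcg/mL·hr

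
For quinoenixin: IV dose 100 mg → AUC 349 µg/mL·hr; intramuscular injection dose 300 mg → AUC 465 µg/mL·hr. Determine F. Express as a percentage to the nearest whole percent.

F = 44%

F = (AUC_ev / D_ev) / (AUC_iv / D_iv)
  = (465/300) / (349/100)
  = 1.55 / 3.49 = 0.4441
  = 44.41%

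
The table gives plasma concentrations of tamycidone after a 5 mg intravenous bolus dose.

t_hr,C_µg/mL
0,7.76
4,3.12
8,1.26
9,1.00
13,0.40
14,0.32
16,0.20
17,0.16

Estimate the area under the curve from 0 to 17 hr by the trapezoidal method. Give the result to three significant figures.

Trapezoidal AUC_0→17:
  [0→4]: (7.76+3.12)/2 × 4 = 21.76
  [4→8]: (3.12+1.26)/2 × 4 = 8.76
  [8→9]: (1.26+1.00)/2 × 1 = 1.13
  [9→13]: (1.00+0.40)/2 × 4 = 2.8
  [13→14]: (0.40+0.32)/2 × 1 = 0.36
  [14→16]: (0.32+0.20)/2 × 2 = 0.52
  [16→17]: (0.20+0.16)/2 × 1 = 0.18
  Sum = 35.51 µg/mL·hr

AUC = 35.5 µg/mL·hr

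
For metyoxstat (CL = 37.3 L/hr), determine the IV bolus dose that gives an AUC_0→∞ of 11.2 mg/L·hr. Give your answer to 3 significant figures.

Dose_iv = CL × AUC_0→∞
     = 37.3 × 11.2 = 417.76 mg

Dose = 418 mg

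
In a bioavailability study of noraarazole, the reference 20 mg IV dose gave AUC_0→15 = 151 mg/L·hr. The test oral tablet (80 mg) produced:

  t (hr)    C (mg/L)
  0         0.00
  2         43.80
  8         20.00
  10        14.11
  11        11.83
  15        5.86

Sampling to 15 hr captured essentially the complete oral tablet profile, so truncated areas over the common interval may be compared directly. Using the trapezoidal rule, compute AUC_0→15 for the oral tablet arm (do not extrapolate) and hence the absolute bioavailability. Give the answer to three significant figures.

F = 0.526

Trapezoidal AUC_0→15 (oral tablet):
  [0→2]: (0.00+43.80)/2 × 2 = 43.8
  [2→8]: (43.80+20.00)/2 × 6 = 191.4
  [8→10]: (20.00+14.11)/2 × 2 = 34.11
  [10→11]: (14.11+11.83)/2 × 1 = 12.97
  [11→15]: (11.83+5.86)/2 × 4 = 35.38
  Sum = 317.66 mg/L·hr
F = (AUC_ev/D_ev)/(AUC_iv/D_iv) = (317.66/80)/(151/20) = 3.97075/7.55 = 0.5259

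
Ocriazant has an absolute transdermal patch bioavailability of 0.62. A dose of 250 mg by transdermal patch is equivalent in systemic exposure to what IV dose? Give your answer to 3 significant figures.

Systemic exposure from an extravascular dose = F × D_ev, so the equivalent IV dose is F × D_ev.
D_iv = F × D_ev = 0.62 × 250 = 155 mg

D_iv = 155 mg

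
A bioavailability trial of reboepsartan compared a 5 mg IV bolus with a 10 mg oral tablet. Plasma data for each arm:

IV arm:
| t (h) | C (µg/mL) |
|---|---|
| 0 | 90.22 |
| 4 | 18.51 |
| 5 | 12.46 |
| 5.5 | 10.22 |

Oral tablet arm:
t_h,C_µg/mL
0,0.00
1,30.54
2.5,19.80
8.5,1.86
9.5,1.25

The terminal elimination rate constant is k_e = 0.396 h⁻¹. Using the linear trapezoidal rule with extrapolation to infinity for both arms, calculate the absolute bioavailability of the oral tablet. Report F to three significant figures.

Trapezoidal AUC_0→5.5 (IV):
  [0→4]: (90.22+18.51)/2 × 4 = 217.46
  [4→5]: (18.51+12.46)/2 × 1 = 15.485
  [5→5.5]: (12.46+10.22)/2 × 0.5 = 5.67
  Sum = 238.615 µg/mL·h
IV tail: 10.22/0.396 = 25.808; AUC_iv,0→∞ = 238.615 + 25.808 = 264.423 µg/mL·h
Trapezoidal AUC_0→9.5 (oral tablet):
  [0→1]: (0.00+30.54)/2 × 1 = 15.27
  [1→2.5]: (30.54+19.80)/2 × 1.5 = 37.755
  [2.5→8.5]: (19.80+1.86)/2 × 6 = 64.98
  [8.5→9.5]: (1.86+1.25)/2 × 1 = 1.555
  Sum = 119.56 µg/mL·h
oral tablet tail: 1.25/0.396 = 3.157; AUC_ev,0→∞ = 119.56 + 3.157 = 122.717 µg/mL·h
F = (AUC_ev/D_ev)/(AUC_iv/D_iv) = (122.717/10)/(264.423/5) = 12.2717/52.8846 = 0.2320

F = 0.232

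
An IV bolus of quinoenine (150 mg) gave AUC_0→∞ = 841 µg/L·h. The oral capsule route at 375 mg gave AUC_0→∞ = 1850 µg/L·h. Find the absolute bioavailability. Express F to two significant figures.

F = (AUC_ev / D_ev) / (AUC_iv / D_iv)
  = (1850/375) / (841/150)
  = 4.93333 / 5.60667 = 0.8799

F = 0.88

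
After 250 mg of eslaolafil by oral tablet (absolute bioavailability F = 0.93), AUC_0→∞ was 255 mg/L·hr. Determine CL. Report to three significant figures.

CL = F × Dose / AUC_0→∞
   = 0.93 × 250 / 255 = 0.911765 L/hr

CL = 0.912 L/hr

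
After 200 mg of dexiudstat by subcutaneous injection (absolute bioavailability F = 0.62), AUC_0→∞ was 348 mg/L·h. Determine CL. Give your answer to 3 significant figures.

CL = F × Dose / AUC_0→∞
   = 0.62 × 200 / 348 = 0.356322 L/h

CL = 0.356 L/h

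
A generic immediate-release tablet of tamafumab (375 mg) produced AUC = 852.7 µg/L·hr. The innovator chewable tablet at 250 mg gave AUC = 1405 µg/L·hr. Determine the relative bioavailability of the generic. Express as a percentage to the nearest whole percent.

F_rel = 40%

F_rel = (AUC_test/D_test) / (AUC_ref/D_ref)
      = (852.7/375) / (1405/250)
      = 2.27387 / 5.62 = 0.4046 = 40.46%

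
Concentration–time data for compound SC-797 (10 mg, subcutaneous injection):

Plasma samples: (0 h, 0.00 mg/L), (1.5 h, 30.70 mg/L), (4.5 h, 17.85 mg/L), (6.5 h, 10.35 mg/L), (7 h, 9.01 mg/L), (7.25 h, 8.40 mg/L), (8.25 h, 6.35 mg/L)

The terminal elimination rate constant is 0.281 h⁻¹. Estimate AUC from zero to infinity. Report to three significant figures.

AUC = 161 mg/L·h

Trapezoidal AUC_0→8.25:
  [0→1.5]: (0.00+30.70)/2 × 1.5 = 23.025
  [1.5→4.5]: (30.70+17.85)/2 × 3 = 72.825
  [4.5→6.5]: (17.85+10.35)/2 × 2 = 28.2
  [6.5→7]: (10.35+9.01)/2 × 0.5 = 4.84
  [7→7.25]: (9.01+8.40)/2 × 0.25 = 2.17625
  [7.25→8.25]: (8.40+6.35)/2 × 1 = 7.375
  Sum = 138.44125 mg/L·h
Extrapolated tail: C_last / k_e = 6.35 / 0.281 = 22.598
AUC_0→∞ = 138.44125 + 22.598 = 161.03925 mg/L·h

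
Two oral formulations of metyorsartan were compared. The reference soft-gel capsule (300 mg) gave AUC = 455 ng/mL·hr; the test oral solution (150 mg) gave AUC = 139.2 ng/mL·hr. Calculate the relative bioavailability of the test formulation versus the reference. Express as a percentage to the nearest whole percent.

F_rel = 61%

F_rel = (AUC_test/D_test) / (AUC_ref/D_ref)
      = (139.2/150) / (455/300)
      = 0.928 / 1.51667 = 0.6119 = 61.19%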